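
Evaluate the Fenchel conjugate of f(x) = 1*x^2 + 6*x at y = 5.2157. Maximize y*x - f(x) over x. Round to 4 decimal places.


f*(y) = sup_x {y*x - a*x^2 - b*x} = sup_x {(y-b)*x - a*x^2}
FOC: (y - b) - 2a*x = 0 => x* = (y - b)/(2a)
x* = (5.2157 - 6)/(2*1) = -0.3922
f*(5.2157) = (y-b)^2/(4a) = (5.2157 - 6)^2/(4*1)
= 0.6151/4 = 0.1538


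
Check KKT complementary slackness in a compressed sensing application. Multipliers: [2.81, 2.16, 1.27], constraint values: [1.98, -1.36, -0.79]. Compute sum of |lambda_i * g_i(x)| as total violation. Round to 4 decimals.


KKT complementary slackness check:
lambda_1 * g_1 = 2.81 * 1.98 = 5.5638
lambda_2 * g_2 = 2.16 * -1.36 = -2.9376
lambda_3 * g_3 = 1.27 * -0.79 = -1.0033
Total violation = 5.5638 + 2.9376 + 1.0033 = 9.5047


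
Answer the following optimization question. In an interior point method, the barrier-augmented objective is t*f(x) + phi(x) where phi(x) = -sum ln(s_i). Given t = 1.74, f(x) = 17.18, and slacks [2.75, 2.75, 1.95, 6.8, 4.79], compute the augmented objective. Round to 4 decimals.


Step 1: Compute log-barrier.
ln values: [1.0116, 1.0116, 0.6678, 1.9169, 1.5665]
phi = -(1.0116 + 1.0116 + 0.6678 + 1.9169 + 1.5665) = -6.1745
Step 2: Compute augmented objective.
t*f(x) = 1.74*17.18 = 29.8932
Total = 29.8932 - 6.1745 = 23.7187


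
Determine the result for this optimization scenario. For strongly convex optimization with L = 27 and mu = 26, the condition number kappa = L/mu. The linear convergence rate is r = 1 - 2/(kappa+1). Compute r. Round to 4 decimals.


Step 1: Compute the condition number.
kappa = L/mu = 27/26 = 1.0385
Step 2: Compute the convergence rate.
r = 1 - 2/(kappa + 1) = 1 - 2*mu/(L + mu) = (L - mu)/(L + mu) = 1/53 = 0.0189


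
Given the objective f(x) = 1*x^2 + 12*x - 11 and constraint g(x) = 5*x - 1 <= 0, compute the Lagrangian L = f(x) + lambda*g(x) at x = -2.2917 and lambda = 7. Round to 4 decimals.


Step 1: Evaluate f(x).
f(-2.2917) = 1*(-2.2917)^2 + 12*(-2.2917) - 11 = -33.2485
Step 2: Evaluate g(x).
g(-2.2917) = 5*-2.2917 - 1 = -12.4585
Step 3: Compute Lagrangian.
L = -33.2485 + 7*-12.4585 = -120.458


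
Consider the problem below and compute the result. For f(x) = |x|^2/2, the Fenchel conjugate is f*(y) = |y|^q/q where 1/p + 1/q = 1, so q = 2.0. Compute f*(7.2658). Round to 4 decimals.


The conjugate exponent q satisfies 1/p + 1/q = 1.
p = 2, so q = 2/(2 - 1) = 2.0
|y|^q = 7.2658^2.0 = 52.7918
f*(7.2658) = 52.7918 / 2.0 = 26.3959


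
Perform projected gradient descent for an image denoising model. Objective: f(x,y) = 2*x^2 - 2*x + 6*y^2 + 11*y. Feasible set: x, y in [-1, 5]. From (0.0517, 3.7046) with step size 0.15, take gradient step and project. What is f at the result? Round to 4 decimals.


Step 1: Compute gradient at (0.0517, 3.7046).
grad_x = 2*2*0.0517 - 2 = -1.7932
grad_y = 2*6*3.7046 + 11 = 55.4552
Step 2: Gradient step.
x_raw = 0.0517 - 0.15*-1.7932 = 0.3207
y_raw = 3.7046 - 0.15*55.4552 = -4.6137
Step 3: Project onto [-1, 5].
x_proj = clip(0.3207) = 0.3207
y_proj = clip(-4.6137) = -1.0
Step 4: Evaluate f.
f(0.3207, -1.0) = -5.4357


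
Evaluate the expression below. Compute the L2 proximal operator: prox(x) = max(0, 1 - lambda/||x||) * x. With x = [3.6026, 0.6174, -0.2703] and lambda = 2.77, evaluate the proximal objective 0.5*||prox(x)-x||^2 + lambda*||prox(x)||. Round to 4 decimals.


Step 1: Compute ||x||.
||x|| = 3.6651
Step 2: Compute scaling factor.
scale = max(0, 1 - 2.77/3.6651) = 0.2442
Step 3: prox(x) = [0.8798, 0.1508, -0.066]
||prox(x)|| = 0.8951
Step 4: Proximal objective.
0.5*||prox-x||^2 = 3.8365
lambda*||prox|| = 2.4794
Total = 6.3159


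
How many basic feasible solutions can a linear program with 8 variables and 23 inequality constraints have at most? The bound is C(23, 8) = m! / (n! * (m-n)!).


Each vertex corresponds to some choice of n active constraints out of m, so the number of vertices is at most C(m, n) = m! / (n!(m-n)!).
m = 23, n = 8
Numerator: 23 * 22 * 21 * 20 * 19 * 18 * 17 * 16
Denominator: 8! = 40320
C(23, 8) = 490314


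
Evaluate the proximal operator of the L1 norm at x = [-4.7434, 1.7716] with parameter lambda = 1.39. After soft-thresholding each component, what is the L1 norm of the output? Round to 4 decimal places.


Soft-thresholding with lambda = 1.39:
prox(-4.7434) = sign(-4.7434)*max(|-4.7434| - 1.39, 0) = -3.3534
prox(1.7716) = sign(1.7716)*max(|1.7716| - 1.39, 0) = 0.3816
prox(x) = [-3.3534, 0.3816]
||prox(x)||_1 = 3.3534 + 0.3816 = 3.735


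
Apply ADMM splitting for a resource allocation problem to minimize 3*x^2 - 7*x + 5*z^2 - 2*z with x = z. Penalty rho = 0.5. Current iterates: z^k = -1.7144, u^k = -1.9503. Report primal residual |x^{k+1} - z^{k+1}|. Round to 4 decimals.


ADMM iteration with rho = 0.5, z^k = -1.7144, u^k = -1.9503
Step 1: x-update.
Minimize 3*x^2 - 7*x + (0.5/2)*(x + 1.7144 - 1.9503)^2
FOC: (2*3 + 0.5)*x = 7 + 0.5*(-1.7144 + 1.9503)
x^{k+1} = 1.0951
Step 2: z-update.
Minimize 5*z^2 - 2*z + (0.5/2)*(1.0951 - z - 1.9503)^2
FOC: (2*5 + 0.5)*z = 2 + 0.5*(1.0951 - 1.9503)
z^{k+1} = 0.1498
Step 3: u-update.
u^{k+1} = -1.9503 + 1.0951 - 0.1498 = -1.005
Step 4: Primal residual = |1.0951 - 0.1498| = 0.9453


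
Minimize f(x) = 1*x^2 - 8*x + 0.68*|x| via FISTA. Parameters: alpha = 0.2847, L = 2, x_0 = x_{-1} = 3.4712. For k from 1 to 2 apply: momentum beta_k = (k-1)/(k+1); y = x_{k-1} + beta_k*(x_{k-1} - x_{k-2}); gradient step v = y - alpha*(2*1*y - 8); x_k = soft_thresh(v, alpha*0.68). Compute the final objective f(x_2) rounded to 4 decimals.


FISTA on f(x) = 1*x^2 - 8*x + 0.68*|x|
L = 2, alpha = 0.2847
Iteration 1: beta = 0.0, y = 3.4712 + 0.0*(3.4712 - 3.4712) = 3.4712
  grad(y) = -1.0576, v = y - alpha*grad = 3.7723
  prox(v) = soft_thresh(3.7723, 0.1936) = 3.5787
Iteration 2: beta = 0.3333, y = 3.5787 + 0.3333*(3.5787 - 3.4712) = 3.6145
  grad(y) = -0.7709, v = y - alpha*grad = 3.834
  prox(v) = soft_thresh(3.834, 0.1936) = 3.6404
f(x_2) = 1*3.6404^2 - 8*3.6404 + 0.68*|3.6404| = -13.3952


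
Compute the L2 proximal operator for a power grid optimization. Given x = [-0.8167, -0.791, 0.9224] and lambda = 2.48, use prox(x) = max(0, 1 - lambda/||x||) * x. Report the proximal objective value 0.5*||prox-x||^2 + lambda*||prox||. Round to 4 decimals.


Step 1: Compute ||x||.
||x|| = 1.4641
Step 2: Compute scaling factor.
scale = max(0, 1 - 2.48/1.4641) = 0.0
Step 3: prox(x) = [-0.0, -0.0, 0.0]
||prox(x)|| = 0.0
Step 4: Proximal objective.
0.5*||prox-x||^2 = 1.0718
lambda*||prox|| = 0.0
Total = 1.0718


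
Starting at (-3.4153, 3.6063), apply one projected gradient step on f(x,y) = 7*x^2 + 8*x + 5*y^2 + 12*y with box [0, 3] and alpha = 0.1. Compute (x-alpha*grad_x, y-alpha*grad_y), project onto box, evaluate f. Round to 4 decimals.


Step 1: Compute gradient at (-3.4153, 3.6063).
grad_x = 2*7*-3.4153 + 8 = -39.8142
grad_y = 2*5*3.6063 + 12 = 48.063
Step 2: Gradient step.
x_raw = -3.4153 - 0.1*-39.8142 = 0.5661
y_raw = 3.6063 - 0.1*48.063 = -1.2
Step 3: Project onto [0, 3].
x_proj = clip(0.5661) = 0.5661
y_proj = clip(-1.2) = 0.0
Step 4: Evaluate f.
f(0.5661, 0.0) = 6.7724


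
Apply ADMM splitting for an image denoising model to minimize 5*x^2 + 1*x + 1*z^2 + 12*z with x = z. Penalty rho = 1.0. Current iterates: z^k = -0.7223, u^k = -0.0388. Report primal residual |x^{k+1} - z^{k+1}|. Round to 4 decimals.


ADMM iteration with rho = 1.0, z^k = -0.7223, u^k = -0.0388
Step 1: x-update.
Minimize 5*x^2 + 1*x + (1.0/2)*(x + 0.7223 - 0.0388)^2
FOC: (2*5 + 1.0)*x = -1 + 1.0*(-0.7223 + 0.0388)
x^{k+1} = -0.153
Step 2: z-update.
Minimize 1*z^2 + 12*z + (1.0/2)*(-0.153 - z - 0.0388)^2
FOC: (2*1 + 1.0)*z = -12 + 1.0*(-0.153 - 0.0388)
z^{k+1} = -4.0639
Step 3: u-update.
u^{k+1} = -0.0388 - 0.153 + 4.0639 = 3.8721
Step 4: Primal residual = |-0.153 + 4.0639| = 3.9109


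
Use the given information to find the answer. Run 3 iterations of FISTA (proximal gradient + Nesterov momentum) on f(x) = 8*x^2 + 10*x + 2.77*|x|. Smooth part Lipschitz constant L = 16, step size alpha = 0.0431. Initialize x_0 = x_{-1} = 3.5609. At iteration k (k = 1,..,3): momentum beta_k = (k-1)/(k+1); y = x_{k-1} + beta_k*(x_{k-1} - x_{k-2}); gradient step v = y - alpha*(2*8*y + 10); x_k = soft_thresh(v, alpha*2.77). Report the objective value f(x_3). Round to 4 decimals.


FISTA on f(x) = 8*x^2 + 10*x + 2.77*|x|
L = 16, alpha = 0.0431
Iteration 1: beta = 0.0, y = 3.5609 + 0.0*(3.5609 - 3.5609) = 3.5609
  grad(y) = 66.9744, v = y - alpha*grad = 0.6743
  prox(v) = soft_thresh(0.6743, 0.1194) = 0.5549
Iteration 2: beta = 0.3333, y = 0.5549 + 0.3333*(0.5549 - 3.5609) = -0.4471
  grad(y) = 2.8467, v = y - alpha*grad = -0.5698
  prox(v) = soft_thresh(-0.5698, 0.1194) = -0.4504
Iteration 3: beta = 0.5, y = -0.4504 + 0.5*(-0.4504 - 0.5549) = -0.953
  grad(y) = -5.2486, v = y - alpha*grad = -0.7268
  prox(v) = soft_thresh(-0.7268, 0.1194) = -0.6074
f(x_3) = 8*(-0.6074)^2 + 10*(-0.6074) + 2.77*|-0.6074| = -1.4399


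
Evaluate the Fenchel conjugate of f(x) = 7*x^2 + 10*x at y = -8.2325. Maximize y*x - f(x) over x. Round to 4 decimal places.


f*(y) = sup_x {y*x - a*x^2 - b*x} = sup_x {(y-b)*x - a*x^2}
FOC: (y - b) - 2a*x = 0 => x* = (y - b)/(2a)
x* = (-8.2325 - 10)/(2*7) = -1.3023
f*(-8.2325) = (y-b)^2/(4a) = (-8.2325 - 10)^2/(4*7)
= 332.4241/28 = 11.8723


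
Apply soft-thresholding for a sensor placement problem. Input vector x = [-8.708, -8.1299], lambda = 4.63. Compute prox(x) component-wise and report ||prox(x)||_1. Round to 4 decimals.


Soft-thresholding with lambda = 4.63:
prox(-8.708) = sign(-8.708)*max(|-8.708| - 4.63, 0) = -4.078
prox(-8.1299) = sign(-8.1299)*max(|-8.1299| - 4.63, 0) = -3.4999
prox(x) = [-4.078, -3.4999]
||prox(x)||_1 = 4.078 + 3.4999 = 7.5779


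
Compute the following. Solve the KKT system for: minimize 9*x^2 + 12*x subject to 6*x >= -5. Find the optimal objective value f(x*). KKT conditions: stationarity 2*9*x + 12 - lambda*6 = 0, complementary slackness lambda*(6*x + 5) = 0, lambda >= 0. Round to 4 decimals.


Step 1: Try lambda = 0 (constraint inactive).
Stationarity: 2*9*x + 12 = 0
x* = -12/(2*9) = -2/3 = -0.6667 (rounded; the exact value -2/3 is used below)
Check constraint: 6*-0.6667 = -4.0002 >= -5 -- satisfied.
Step 2: Compute optimal value.
f(x*) = 9*(-2/3)^2 + 12*(-2/3) = -4.0


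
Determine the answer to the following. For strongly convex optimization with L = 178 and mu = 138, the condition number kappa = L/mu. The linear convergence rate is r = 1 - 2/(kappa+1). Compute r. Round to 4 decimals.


Step 1: Compute the condition number.
kappa = L/mu = 178/138 = 1.2899
Step 2: Compute the convergence rate.
r = 1 - 2/(kappa + 1) = 1 - 2*mu/(L + mu) = (L - mu)/(L + mu) = 40/316 = 0.1266


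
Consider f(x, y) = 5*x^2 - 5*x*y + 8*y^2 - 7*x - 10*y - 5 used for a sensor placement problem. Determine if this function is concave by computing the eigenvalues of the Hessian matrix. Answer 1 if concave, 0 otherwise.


The Hessian of f(x,y) = 5*x^2 - 5*x*y + 8*y^2 - 7*x - 10*y - 5 is:
H = [[10, -5], [-5, 16]]
Trace = 10 + 16 = 26
Determinant = 10*16 - (-5)^2 = 135
Discriminant = (26)^2 - 4*135 = 136.0
Eigenvalues: lambda_1 = 7.169, lambda_2 = 18.831
The function is not concave.

0


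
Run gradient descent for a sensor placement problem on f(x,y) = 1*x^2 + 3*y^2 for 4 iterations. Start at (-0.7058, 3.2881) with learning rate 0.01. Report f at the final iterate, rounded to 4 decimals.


Gradient descent on f(x,y) = 1*x^2 + 3*y^2.
Starting point: (-0.7058, 3.2881), alpha = 0.01
Step 1: grad_x = 2*1*-0.7058 = -1.4116, grad_y = 2*3*3.2881 = 19.7286
  x_1 = -0.7058 - 0.01*-1.4116 = -0.6917
  y_1 = 3.2881 - 0.01*19.7286 = 3.0908
Step 2: grad_x = 2*1*-0.6917 = -1.3834, grad_y = 2*3*3.0908 = 18.5449
  x_2 = -0.6917 - 0.01*-1.3834 = -0.6779
  y_2 = 3.0908 - 0.01*18.5449 = 2.9054
Step 3: grad_x = 2*1*-0.6779 = -1.3557, grad_y = 2*3*2.9054 = 17.4322
  x_3 = -0.6779 - 0.01*-1.3557 = -0.6643
  y_3 = 2.9054 - 0.01*17.4322 = 2.731
Step 4: grad_x = 2*1*-0.6643 = -1.3286, grad_y = 2*3*2.731 = 16.3863
  x_4 = -0.6643 - 0.01*-1.3286 = -0.651
  y_4 = 2.731 - 0.01*16.3863 = 2.5672
f(-0.651, 2.5672) = 1*(-0.651)^2 + 3*2.5672^2 = 20.1951


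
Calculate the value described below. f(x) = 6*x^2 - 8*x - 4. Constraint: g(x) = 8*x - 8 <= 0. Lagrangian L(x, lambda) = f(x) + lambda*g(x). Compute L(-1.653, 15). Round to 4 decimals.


Step 1: Evaluate f(x).
f(-1.653) = 6*(-1.653)^2 - 8*(-1.653) - 4 = 25.6185
Step 2: Evaluate g(x).
g(-1.653) = 8*-1.653 - 8 = -21.224
Step 3: Compute Lagrangian.
L = 25.6185 + 15*-21.224 = -292.7415


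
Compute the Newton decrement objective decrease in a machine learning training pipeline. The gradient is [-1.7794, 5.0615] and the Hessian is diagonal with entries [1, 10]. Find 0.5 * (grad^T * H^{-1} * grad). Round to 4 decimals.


Step 1: H is diagonal, so H^(-1) * g = [-1.7794, 0.5062].
Step 2: g^T H^(-1) g = sum_i g_i^2 / H_ii
  = (-1.7794)^2/1 + (5.0615)^2/10
  = 3.1663 + 2.5619 = 5.7281
Step 3: Objective decrease = 0.5 * g^T H^(-1) g = 2.8641


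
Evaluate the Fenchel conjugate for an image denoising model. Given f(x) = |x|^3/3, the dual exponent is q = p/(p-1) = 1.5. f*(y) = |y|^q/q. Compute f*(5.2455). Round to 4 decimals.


The conjugate exponent q satisfies 1/p + 1/q = 1.
p = 3, so q = 3/(3 - 1) = 1.5
|y|^q = 5.2455^1.5 = 12.0138
f*(5.2455) = 12.0138 / 1.5 = 8.0092


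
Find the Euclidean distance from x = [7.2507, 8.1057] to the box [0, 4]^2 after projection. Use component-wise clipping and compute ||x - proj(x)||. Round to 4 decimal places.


Project each component onto [0, 4].
clip(7.2507) = 4.0, clip(8.1057) = 4.0
Projection = [4.0, 4.0]
Squared diffs: [10.5671, 16.8568]
Distance = sqrt(27.4239) = 5.2368


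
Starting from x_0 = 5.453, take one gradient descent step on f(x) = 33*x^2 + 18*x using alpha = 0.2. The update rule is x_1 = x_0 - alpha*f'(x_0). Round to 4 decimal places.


We compute the gradient at x_0 and apply the update.
f'(x) = 66*x + 18
f'(5.453) = 66*5.453 + 18 = 377.898
x_1 = 5.453 - 0.2*377.898 = -70.1266


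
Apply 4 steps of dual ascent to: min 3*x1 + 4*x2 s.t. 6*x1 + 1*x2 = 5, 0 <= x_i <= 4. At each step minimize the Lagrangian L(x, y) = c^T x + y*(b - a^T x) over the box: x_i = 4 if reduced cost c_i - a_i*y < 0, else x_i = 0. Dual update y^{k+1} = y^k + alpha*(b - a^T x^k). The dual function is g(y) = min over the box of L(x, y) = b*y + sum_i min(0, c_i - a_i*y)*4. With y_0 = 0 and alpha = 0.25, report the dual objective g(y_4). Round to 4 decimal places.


Dual ascent for LP: min 3*x1 + 4*x2, 6*x1 + 1*x2 = 5, 0 <= x_i <= 4
Step 1: y^k = 0.0, reduced costs: (3.0, 4.0)
  x^k = (0.0, 0.0), subgradient = b - a^T x = 5.0
  y^{k+1} = 0.0 + 0.25*5.0 = 1.25
Step 2: y^k = 1.25, reduced costs: (-4.5, 2.75)
  x^k = (4.0, 0.0), subgradient = b - a^T x = -19.0
  y^{k+1} = 1.25 + 0.25*-19.0 = -3.5
Step 3: y^k = -3.5, reduced costs: (24.0, 7.5)
  x^k = (0.0, 0.0), subgradient = b - a^T x = 5.0
  y^{k+1} = -3.5 + 0.25*5.0 = -2.25
Step 4: y^k = -2.25, reduced costs: (16.5, 6.25)
  x^k = (0.0, 0.0), subgradient = b - a^T x = 5.0
  y^{k+1} = -2.25 + 0.25*5.0 = -1.0
Dual objective at y_4 = -1.0: reduced costs (9.0, 5.0), box minimizer x = (0.0, 0.0)
g(y_4) = b*y + (c1 - a1*y)*x1 + (c2 - a2*y)*x2 = 5*(-1.0) + 9.0*0.0 + 5.0*0.0 = -5.0 + 0.0 + 0.0 = -5.0


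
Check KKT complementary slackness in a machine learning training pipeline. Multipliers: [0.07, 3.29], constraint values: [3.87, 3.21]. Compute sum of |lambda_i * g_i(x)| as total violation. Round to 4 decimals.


KKT complementary slackness check:
lambda_1 * g_1 = 0.07 * 3.87 = 0.2709
lambda_2 * g_2 = 3.29 * 3.21 = 10.5609
Total violation = 0.2709 + 10.5609 = 10.8318


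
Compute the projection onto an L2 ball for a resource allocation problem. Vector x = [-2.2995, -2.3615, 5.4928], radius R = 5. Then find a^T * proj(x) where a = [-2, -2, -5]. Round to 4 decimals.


Step 1: Compute ||x|| (intermediates to 6 decimals).
||x|| = sqrt((-2.2995)^2 + (-2.3615)^2 + 5.4928^2) = 6.405875
Step 2: Project.
Since ||x|| > R, scale = R/||x|| = 5/6.405875 = 0.780533, proj(x) = scale * x
proj(x) = [-1.794836, -1.843229, 4.287312]
Step 3: Dot product.
a^T * proj(x) = -2*(-1.794836) - 2*(-1.843229) - 5*4.287312 = -14.1604


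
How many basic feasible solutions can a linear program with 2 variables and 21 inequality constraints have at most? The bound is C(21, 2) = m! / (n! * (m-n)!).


Each vertex corresponds to some choice of n active constraints out of m, so the number of vertices is at most C(m, n) = m! / (n!(m-n)!).
m = 21, n = 2
Numerator: 21 * 20
Denominator: 2! = 2
C(21, 2) = 210


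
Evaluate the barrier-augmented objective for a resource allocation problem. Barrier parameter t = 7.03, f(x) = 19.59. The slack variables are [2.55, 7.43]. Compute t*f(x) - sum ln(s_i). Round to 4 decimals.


Step 1: Compute log-barrier.
ln values: [0.9361, 2.0055]
phi = -(0.9361 + 2.0055) = -2.9416
Step 2: Compute augmented objective.
t*f(x) = 7.03*19.59 = 137.7177
Total = 137.7177 - 2.9416 = 134.7761


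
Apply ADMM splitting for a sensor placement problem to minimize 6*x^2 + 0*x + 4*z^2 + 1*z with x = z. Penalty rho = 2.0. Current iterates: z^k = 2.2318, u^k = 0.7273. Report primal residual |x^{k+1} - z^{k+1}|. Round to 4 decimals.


ADMM iteration with rho = 2.0, z^k = 2.2318, u^k = 0.7273
Step 1: x-update.
Minimize 6*x^2 + 0*x + (2.0/2)*(x - 2.2318 + 0.7273)^2
FOC: (2*6 + 2.0)*x = 0 + 2.0*(2.2318 - 0.7273)
x^{k+1} = 0.2149
Step 2: z-update.
Minimize 4*z^2 + 1*z + (2.0/2)*(0.2149 - z + 0.7273)^2
FOC: (2*4 + 2.0)*z = -1 + 2.0*(0.2149 + 0.7273)
z^{k+1} = 0.0884
Step 3: u-update.
u^{k+1} = 0.7273 + 0.2149 - 0.0884 = 0.8538
Step 4: Primal residual = |0.2149 - 0.0884| = 0.1265


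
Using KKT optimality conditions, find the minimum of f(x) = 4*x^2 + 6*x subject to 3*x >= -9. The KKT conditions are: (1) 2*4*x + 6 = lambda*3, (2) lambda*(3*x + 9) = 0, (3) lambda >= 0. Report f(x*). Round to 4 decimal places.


Step 1: Try lambda = 0 (constraint inactive).
Stationarity: 2*4*x + 6 = 0
x* = -6/(2*4) = -0.75
Check constraint: 3*-0.75 = -2.25 >= -9 -- satisfied.
Step 2: Compute optimal value.
f(x*) = 4*(-0.75)^2 + 6*(-0.75) = -2.25


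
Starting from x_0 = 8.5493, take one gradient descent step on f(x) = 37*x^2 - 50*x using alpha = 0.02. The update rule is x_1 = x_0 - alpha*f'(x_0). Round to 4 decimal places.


We compute the gradient at x_0 and apply the update.
f'(x) = 74*x - 50
f'(8.5493) = 74*8.5493 - 50 = 582.6482
x_1 = 8.5493 - 0.02*582.6482 = -3.1037


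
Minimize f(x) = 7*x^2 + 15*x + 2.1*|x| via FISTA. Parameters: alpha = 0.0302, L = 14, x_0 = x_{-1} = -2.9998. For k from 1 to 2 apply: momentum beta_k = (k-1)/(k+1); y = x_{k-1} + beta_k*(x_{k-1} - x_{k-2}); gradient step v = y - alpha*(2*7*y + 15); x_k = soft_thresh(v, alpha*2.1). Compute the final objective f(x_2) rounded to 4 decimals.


FISTA on f(x) = 7*x^2 + 15*x + 2.1*|x|
L = 14, alpha = 0.0302
Iteration 1: beta = 0.0, y = -2.9998 + 0.0*(-2.9998 + 2.9998) = -2.9998
  grad(y) = -26.9972, v = y - alpha*grad = -2.1845
  prox(v) = soft_thresh(-2.1845, 0.0634) = -2.1211
Iteration 2: beta = 0.3333, y = -2.1211 + 0.3333*(-2.1211 + 2.9998) = -1.8282
  grad(y) = -10.5941, v = y - alpha*grad = -1.5082
  prox(v) = soft_thresh(-1.5082, 0.0634) = -1.4448
f(x_2) = 7*(-1.4448)^2 + 15*(-1.4448) + 2.1*|-1.4448| = -4.0259


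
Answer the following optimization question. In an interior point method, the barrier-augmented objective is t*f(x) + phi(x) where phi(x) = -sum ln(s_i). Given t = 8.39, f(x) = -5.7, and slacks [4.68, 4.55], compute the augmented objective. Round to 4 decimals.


Step 1: Compute log-barrier.
ln values: [1.5433, 1.5151]
phi = -(1.5433 + 1.5151) = -3.0584
Step 2: Compute augmented objective.
t*f(x) = 8.39*-5.7 = -47.823
Total = -47.823 - 3.0584 = -50.8814


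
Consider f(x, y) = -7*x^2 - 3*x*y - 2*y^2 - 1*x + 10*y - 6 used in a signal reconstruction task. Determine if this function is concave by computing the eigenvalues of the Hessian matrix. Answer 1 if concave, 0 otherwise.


The Hessian of f(x,y) = -7*x^2 - 3*x*y - 2*y^2 - 1*x + 10*y - 6 is:
H = [[-14, -3], [-3, -4]]
Trace = -14 - 4 = -18
Determinant = -14*-4 - (-3)^2 = 47
Discriminant = (-18)^2 - 4*47 = 136.0
Eigenvalues: lambda_1 = -14.831, lambda_2 = -3.169
The function is concave.

1


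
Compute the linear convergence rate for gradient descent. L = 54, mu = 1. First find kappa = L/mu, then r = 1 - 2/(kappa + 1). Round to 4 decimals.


Step 1: Compute the condition number.
kappa = L/mu = 54/1 = 54.0
Step 2: Compute the convergence rate.
r = 1 - 2/(kappa + 1) = 1 - 2*mu/(L + mu) = (L - mu)/(L + mu) = 53/55 = 0.9636


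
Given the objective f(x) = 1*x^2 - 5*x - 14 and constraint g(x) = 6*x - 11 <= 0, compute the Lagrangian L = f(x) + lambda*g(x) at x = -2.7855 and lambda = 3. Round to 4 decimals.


Step 1: Evaluate f(x).
f(-2.7855) = 1*(-2.7855)^2 - 5*(-2.7855) - 14 = 7.6865
Step 2: Evaluate g(x).
g(-2.7855) = 6*-2.7855 - 11 = -27.713
Step 3: Compute Lagrangian.
L = 7.6865 + 3*-27.713 = -75.4525


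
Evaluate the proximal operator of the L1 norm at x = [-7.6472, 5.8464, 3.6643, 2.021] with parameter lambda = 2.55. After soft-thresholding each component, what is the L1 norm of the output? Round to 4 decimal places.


Soft-thresholding with lambda = 2.55:
prox(-7.6472) = sign(-7.6472)*max(|-7.6472| - 2.55, 0) = -5.0972
prox(5.8464) = sign(5.8464)*max(|5.8464| - 2.55, 0) = 3.2964
prox(3.6643) = sign(3.6643)*max(|3.6643| - 2.55, 0) = 1.1143
prox(2.021) = sign(2.021)*max(|2.021| - 2.55, 0) = 0.0
prox(x) = [-5.0972, 3.2964, 1.1143, 0.0]
||prox(x)||_1 = 5.0972 + 3.2964 + 1.1143 + 0.0 = 9.5079


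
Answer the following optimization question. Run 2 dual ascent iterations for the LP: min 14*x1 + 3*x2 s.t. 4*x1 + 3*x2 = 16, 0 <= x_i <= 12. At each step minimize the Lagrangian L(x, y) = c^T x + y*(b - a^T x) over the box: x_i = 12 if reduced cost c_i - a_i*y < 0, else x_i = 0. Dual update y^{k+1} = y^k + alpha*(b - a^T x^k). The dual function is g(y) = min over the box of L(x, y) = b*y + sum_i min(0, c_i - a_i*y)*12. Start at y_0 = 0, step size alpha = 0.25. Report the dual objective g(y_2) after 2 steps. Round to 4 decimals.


Dual ascent for LP: min 14*x1 + 3*x2, 4*x1 + 3*x2 = 16, 0 <= x_i <= 12
Step 1: y^k = 0.0, reduced costs: (14.0, 3.0)
  x^k = (0.0, 0.0), subgradient = b - a^T x = 16.0
  y^{k+1} = 0.0 + 0.25*16.0 = 4.0
Step 2: y^k = 4.0, reduced costs: (-2.0, -9.0)
  x^k = (12.0, 12.0), subgradient = b - a^T x = -68.0
  y^{k+1} = 4.0 + 0.25*-68.0 = -13.0
Dual objective at y_2 = -13.0: reduced costs (66.0, 42.0), box minimizer x = (0.0, 0.0)
g(y_2) = b*y + (c1 - a1*y)*x1 + (c2 - a2*y)*x2 = 16*(-13.0) + 66.0*0.0 + 42.0*0.0 = -208.0 + 0.0 + 0.0 = -208.0


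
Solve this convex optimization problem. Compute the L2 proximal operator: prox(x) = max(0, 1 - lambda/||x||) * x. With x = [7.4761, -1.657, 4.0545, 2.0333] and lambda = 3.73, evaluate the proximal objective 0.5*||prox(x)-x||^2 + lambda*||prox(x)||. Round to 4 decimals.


Step 1: Compute ||x||.
||x|| = 8.9001
Step 2: Compute scaling factor.
scale = max(0, 1 - 3.73/8.9001) = 0.5809
Step 3: prox(x) = [4.3429, -0.9626, 2.3553, 1.1811]
||prox(x)|| = 5.1701
Step 4: Proximal objective.
0.5*||prox-x||^2 = 6.9565
lambda*||prox|| = 19.2845
Total = 26.2408


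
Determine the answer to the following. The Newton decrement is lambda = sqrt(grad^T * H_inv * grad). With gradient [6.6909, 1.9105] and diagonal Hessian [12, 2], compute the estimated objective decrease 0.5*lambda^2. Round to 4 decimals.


Step 1: H is diagonal, so H^(-1) * g = [0.5576, 0.9553].
Step 2: g^T H^(-1) g = sum_i g_i^2 / H_ii
  = (6.6909)^2/12 + (1.9105)^2/2
  = 3.7307 + 1.825 = 5.5557
Step 3: Objective decrease = 0.5 * g^T H^(-1) g = 2.7778


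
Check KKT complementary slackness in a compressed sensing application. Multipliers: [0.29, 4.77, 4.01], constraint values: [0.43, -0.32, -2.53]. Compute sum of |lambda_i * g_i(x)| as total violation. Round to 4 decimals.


KKT complementary slackness check:
lambda_1 * g_1 = 0.29 * 0.43 = 0.1247
lambda_2 * g_2 = 4.77 * -0.32 = -1.5264
lambda_3 * g_3 = 4.01 * -2.53 = -10.1453
Total violation = 0.1247 + 1.5264 + 10.1453 = 11.7964


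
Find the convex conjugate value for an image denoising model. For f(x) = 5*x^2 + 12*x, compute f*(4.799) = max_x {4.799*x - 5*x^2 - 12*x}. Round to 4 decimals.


f*(y) = sup_x {y*x - a*x^2 - b*x} = sup_x {(y-b)*x - a*x^2}
FOC: (y - b) - 2a*x = 0 => x* = (y - b)/(2a)
x* = (4.799 - 12)/(2*5) = -0.7201
f*(4.799) = (y-b)^2/(4a) = (4.799 - 12)^2/(4*5)
= 51.8544/20 = 2.5927


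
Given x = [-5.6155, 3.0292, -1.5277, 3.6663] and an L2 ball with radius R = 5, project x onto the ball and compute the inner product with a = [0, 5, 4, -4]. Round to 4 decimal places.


Step 1: Compute ||x|| (intermediates to 6 decimals).
||x|| = sqrt((-5.6155)^2 + 3.0292^2 + (-1.5277)^2 + 3.6663^2) = 7.515685
Step 2: Project.
Since ||x|| > R, scale = R/||x|| = 5/7.515685 = 0.665275, proj(x) = scale * x
proj(x) = [-3.735852, 2.015251, -1.016341, 2.439098]
Step 3: Dot product.
a^T * proj(x) = 0*(-3.735852) + 5*2.015251 + 4*(-1.016341) - 4*2.439098 = -3.7455


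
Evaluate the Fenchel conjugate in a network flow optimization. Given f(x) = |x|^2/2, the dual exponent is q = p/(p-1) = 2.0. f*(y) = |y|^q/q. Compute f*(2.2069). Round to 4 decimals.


The conjugate exponent q satisfies 1/p + 1/q = 1.
p = 2, so q = 2/(2 - 1) = 2.0
|y|^q = 2.2069^2.0 = 4.8704
f*(2.2069) = 4.8704 / 2.0 = 2.4352


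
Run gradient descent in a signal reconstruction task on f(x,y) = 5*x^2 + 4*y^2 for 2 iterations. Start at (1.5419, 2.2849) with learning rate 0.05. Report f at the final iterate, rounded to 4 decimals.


Gradient descent on f(x,y) = 5*x^2 + 4*y^2.
Starting point: (1.5419, 2.2849), alpha = 0.05
Step 1: grad_x = 2*5*1.5419 = 15.419, grad_y = 2*4*2.2849 = 18.2792
  x_1 = 1.5419 - 0.05*15.419 = 0.771
  y_1 = 2.2849 - 0.05*18.2792 = 1.3709
Step 2: grad_x = 2*5*0.771 = 7.7095, grad_y = 2*4*1.3709 = 10.9675
  x_2 = 0.771 - 0.05*7.7095 = 0.3855
  y_2 = 1.3709 - 0.05*10.9675 = 0.8226
f(0.3855, 0.8226) = 5*0.3855^2 + 4*0.8226^2 = 3.4494


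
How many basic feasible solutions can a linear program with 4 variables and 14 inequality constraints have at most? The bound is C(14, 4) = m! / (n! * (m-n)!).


Each vertex corresponds to some choice of n active constraints out of m, so the number of vertices is at most C(m, n) = m! / (n!(m-n)!).
m = 14, n = 4
Numerator: 14 * 13 * 12 * 11
Denominator: 4! = 24
C(14, 4) = 1001


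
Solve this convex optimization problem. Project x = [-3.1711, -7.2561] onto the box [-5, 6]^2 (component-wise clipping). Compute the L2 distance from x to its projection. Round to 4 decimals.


Project each component onto [-5, 6].
clip(-3.1711) = -3.1711, clip(-7.2561) = -5.0
Projection = [-3.1711, -5.0]
Squared diffs: [0.0, 5.09]
Distance = sqrt(5.09) = 2.2561


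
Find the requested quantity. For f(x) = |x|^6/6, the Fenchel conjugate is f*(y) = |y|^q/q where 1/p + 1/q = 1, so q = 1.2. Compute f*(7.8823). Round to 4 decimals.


The conjugate exponent q satisfies 1/p + 1/q = 1.
p = 6, so q = 6/(6 - 1) = 1.2
|y|^q = 7.8823^1.2 = 11.912
f*(7.8823) = 11.912 / 1.2 = 9.9266


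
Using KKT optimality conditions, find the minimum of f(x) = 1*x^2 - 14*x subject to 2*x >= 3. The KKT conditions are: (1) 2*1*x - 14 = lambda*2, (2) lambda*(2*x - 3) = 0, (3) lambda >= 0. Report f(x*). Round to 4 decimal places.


Step 1: Try lambda = 0 (constraint inactive).
Stationarity: 2*1*x - 14 = 0
x* = 14/(2*1) = 7.0
Check constraint: 2*7.0 = 14.0 >= 3 -- satisfied.
Step 2: Compute optimal value.
f(x*) = 1*7.0^2 - 14*7.0 = -49.0


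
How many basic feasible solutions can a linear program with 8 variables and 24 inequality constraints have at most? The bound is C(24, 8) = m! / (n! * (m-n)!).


Each vertex corresponds to some choice of n active constraints out of m, so the number of vertices is at most C(m, n) = m! / (n!(m-n)!).
m = 24, n = 8
Numerator: 24 * 23 * 22 * 21 * 20 * 19 * 18 * 17
Denominator: 8! = 40320
C(24, 8) = 735471


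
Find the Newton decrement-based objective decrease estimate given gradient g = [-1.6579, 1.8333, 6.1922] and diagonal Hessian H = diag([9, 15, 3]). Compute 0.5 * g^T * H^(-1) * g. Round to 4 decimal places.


Step 1: H is diagonal, so H^(-1) * g = [-0.1842, 0.1222, 2.0641].
Step 2: g^T H^(-1) g = sum_i g_i^2 / H_ii
  = (-1.6579)^2/9 + (1.8333)^2/15 + (6.1922)^2/3
  = 0.3054 + 0.2241 + 12.7811 = 13.3106
Step 3: Objective decrease = 0.5 * g^T H^(-1) g = 6.6553


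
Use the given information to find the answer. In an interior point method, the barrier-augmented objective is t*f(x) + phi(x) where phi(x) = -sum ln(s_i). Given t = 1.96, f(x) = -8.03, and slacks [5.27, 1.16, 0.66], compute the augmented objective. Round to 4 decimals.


Step 1: Compute log-barrier.
ln values: [1.662, 0.1484, -0.4155]
phi = -(1.662 + 0.1484 - 0.4155) = -1.3949
Step 2: Compute augmented objective.
t*f(x) = 1.96*-8.03 = -15.7388
Total = -15.7388 - 1.3949 = -17.1337


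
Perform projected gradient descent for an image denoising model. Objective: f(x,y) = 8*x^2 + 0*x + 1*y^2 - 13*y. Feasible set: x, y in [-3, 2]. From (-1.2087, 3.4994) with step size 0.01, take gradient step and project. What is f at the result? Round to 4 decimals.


Step 1: Compute gradient at (-1.2087, 3.4994).
grad_x = 2*8*-1.2087 + 0 = -19.3392
grad_y = 2*1*3.4994 - 13 = -6.0012
Step 2: Gradient step.
x_raw = -1.2087 - 0.01*-19.3392 = -1.0153
y_raw = 3.4994 - 0.01*-6.0012 = 3.5594
Step 3: Project onto [-3, 2].
x_proj = clip(-1.0153) = -1.0153
y_proj = clip(3.5594) = 2.0
Step 4: Evaluate f.
f(-1.0153, 2.0) = -13.7532


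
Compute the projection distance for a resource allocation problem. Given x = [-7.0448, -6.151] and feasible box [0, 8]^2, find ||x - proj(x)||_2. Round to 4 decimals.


Project each component onto [0, 8].
clip(-7.0448) = 0.0, clip(-6.151) = 0.0
Projection = [0.0, 0.0]
Squared diffs: [49.6292, 37.8348]
Distance = sqrt(87.464) = 9.3522


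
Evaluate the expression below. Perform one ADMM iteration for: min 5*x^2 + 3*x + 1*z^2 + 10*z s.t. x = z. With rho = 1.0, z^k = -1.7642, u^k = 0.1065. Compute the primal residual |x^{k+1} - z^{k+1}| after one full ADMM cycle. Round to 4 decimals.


ADMM iteration with rho = 1.0, z^k = -1.7642, u^k = 0.1065
Step 1: x-update.
Minimize 5*x^2 + 3*x + (1.0/2)*(x + 1.7642 + 0.1065)^2
FOC: (2*5 + 1.0)*x = -3 + 1.0*(-1.7642 - 0.1065)
x^{k+1} = -0.4428
Step 2: z-update.
Minimize 1*z^2 + 10*z + (1.0/2)*(-0.4428 - z + 0.1065)^2
FOC: (2*1 + 1.0)*z = -10 + 1.0*(-0.4428 + 0.1065)
z^{k+1} = -3.4454
Step 3: u-update.
u^{k+1} = 0.1065 - 0.4428 + 3.4454 = 3.1091
Step 4: Primal residual = |-0.4428 + 3.4454| = 3.0026


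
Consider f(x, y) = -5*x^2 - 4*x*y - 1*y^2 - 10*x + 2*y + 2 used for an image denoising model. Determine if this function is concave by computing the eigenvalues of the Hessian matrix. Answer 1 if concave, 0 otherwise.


The Hessian of f(x,y) = -5*x^2 - 4*x*y - 1*y^2 - 10*x + 2*y + 2 is:
H = [[-10, -4], [-4, -2]]
Trace = -10 - 2 = -12
Determinant = -10*-2 - (-4)^2 = 4
Discriminant = (-12)^2 - 4*4 = 128.0
Eigenvalues: lambda_1 = -11.6569, lambda_2 = -0.3431
The function is concave.

1


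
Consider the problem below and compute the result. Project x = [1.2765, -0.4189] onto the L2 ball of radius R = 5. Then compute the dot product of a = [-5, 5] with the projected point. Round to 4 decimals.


Step 1: Compute ||x|| (intermediates to 6 decimals).
||x|| = sqrt(1.2765^2 + (-0.4189)^2) = 1.343477
Step 2: Project.
Since ||x|| <= R, proj = x (no scaling needed).
proj(x) = [1.2765, -0.4189]
Step 3: Dot product.
a^T * proj(x) = -5*1.2765 + 5*(-0.4189) = -8.477


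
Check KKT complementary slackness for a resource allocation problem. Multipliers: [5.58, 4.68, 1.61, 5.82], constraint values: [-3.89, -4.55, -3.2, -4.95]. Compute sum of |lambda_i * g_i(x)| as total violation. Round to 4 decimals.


KKT complementary slackness check:
lambda_1 * g_1 = 5.58 * -3.89 = -21.7062
lambda_2 * g_2 = 4.68 * -4.55 = -21.294
lambda_3 * g_3 = 1.61 * -3.2 = -5.152
lambda_4 * g_4 = 5.82 * -4.95 = -28.809
Total violation = 21.7062 + 21.294 + 5.152 + 28.809 = 76.9612


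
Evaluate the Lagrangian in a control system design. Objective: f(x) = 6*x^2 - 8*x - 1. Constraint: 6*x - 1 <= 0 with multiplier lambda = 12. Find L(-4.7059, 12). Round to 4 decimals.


Step 1: Evaluate f(x).
f(-4.7059) = 6*(-4.7059)^2 - 8*(-4.7059) - 1 = 169.5202
Step 2: Evaluate g(x).
g(-4.7059) = 6*-4.7059 - 1 = -29.2354
Step 3: Compute Lagrangian.
L = 169.5202 + 12*-29.2354 = -181.3046


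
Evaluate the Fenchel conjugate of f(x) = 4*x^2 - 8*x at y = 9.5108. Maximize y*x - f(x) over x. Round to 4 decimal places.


f*(y) = sup_x {y*x - a*x^2 - b*x} = sup_x {(y-b)*x - a*x^2}
FOC: (y - b) - 2a*x = 0 => x* = (y - b)/(2a)
x* = (9.5108 + 8)/(2*4) = 2.1889
f*(9.5108) = (y-b)^2/(4a) = (9.5108 + 8)^2/(4*4)
= 306.6281/16 = 19.1643


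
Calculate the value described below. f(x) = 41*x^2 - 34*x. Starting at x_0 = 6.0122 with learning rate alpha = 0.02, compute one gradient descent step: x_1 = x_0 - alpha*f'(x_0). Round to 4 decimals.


We compute the gradient at x_0 and apply the update.
f'(x) = 82*x - 34
f'(6.0122) = 82*6.0122 - 34 = 459.0004
x_1 = 6.0122 - 0.02*459.0004 = -3.1678


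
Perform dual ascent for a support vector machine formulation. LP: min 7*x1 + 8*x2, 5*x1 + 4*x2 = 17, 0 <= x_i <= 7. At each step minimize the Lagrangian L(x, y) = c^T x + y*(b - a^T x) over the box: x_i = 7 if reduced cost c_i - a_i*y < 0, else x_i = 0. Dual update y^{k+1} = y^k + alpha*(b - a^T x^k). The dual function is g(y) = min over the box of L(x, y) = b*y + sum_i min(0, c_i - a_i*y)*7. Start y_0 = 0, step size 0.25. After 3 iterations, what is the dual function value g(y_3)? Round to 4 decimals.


Dual ascent for LP: min 7*x1 + 8*x2, 5*x1 + 4*x2 = 17, 0 <= x_i <= 7
Step 1: y^k = 0.0, reduced costs: (7.0, 8.0)
  x^k = (0.0, 0.0), subgradient = b - a^T x = 17.0
  y^{k+1} = 0.0 + 0.25*17.0 = 4.25
Step 2: y^k = 4.25, reduced costs: (-14.25, -9.0)
  x^k = (7.0, 7.0), subgradient = b - a^T x = -46.0
  y^{k+1} = 4.25 + 0.25*-46.0 = -7.25
Step 3: y^k = -7.25, reduced costs: (43.25, 37.0)
  x^k = (0.0, 0.0), subgradient = b - a^T x = 17.0
  y^{k+1} = -7.25 + 0.25*17.0 = -3.0
Dual objective at y_3 = -3.0: reduced costs (22.0, 20.0), box minimizer x = (0.0, 0.0)
g(y_3) = b*y + (c1 - a1*y)*x1 + (c2 - a2*y)*x2 = 17*(-3.0) + 22.0*0.0 + 20.0*0.0 = -51.0 + 0.0 + 0.0 = -51.0


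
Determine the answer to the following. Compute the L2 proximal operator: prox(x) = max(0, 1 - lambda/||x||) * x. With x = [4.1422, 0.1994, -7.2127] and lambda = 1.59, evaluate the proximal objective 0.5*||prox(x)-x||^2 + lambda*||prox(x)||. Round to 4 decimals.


Step 1: Compute ||x||.
||x|| = 8.3199
Step 2: Compute scaling factor.
scale = max(0, 1 - 1.59/8.3199) = 0.8089
Step 3: prox(x) = [3.3506, 0.1613, -5.8343]
||prox(x)|| = 6.7299
Step 4: Proximal objective.
0.5*||prox-x||^2 = 1.2641
lambda*||prox|| = 10.7005
Total = 11.9646


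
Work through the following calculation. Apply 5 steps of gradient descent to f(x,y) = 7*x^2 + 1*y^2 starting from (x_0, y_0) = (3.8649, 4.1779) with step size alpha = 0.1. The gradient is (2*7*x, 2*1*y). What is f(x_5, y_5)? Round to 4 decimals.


Gradient descent on f(x,y) = 7*x^2 + 1*y^2.
Starting point: (3.8649, 4.1779), alpha = 0.1
Step 1: grad_x = 2*7*3.8649 = 54.1086, grad_y = 2*1*4.1779 = 8.3558
  x_1 = 3.8649 - 0.1*54.1086 = -1.546
  y_1 = 4.1779 - 0.1*8.3558 = 3.3423
Step 2: grad_x = 2*7*-1.546 = -21.6434, grad_y = 2*1*3.3423 = 6.6846
  x_2 = -1.546 - 0.1*-21.6434 = 0.6184
  y_2 = 3.3423 - 0.1*6.6846 = 2.6739
Step 3: grad_x = 2*7*0.6184 = 8.6574, grad_y = 2*1*2.6739 = 5.3477
  x_3 = 0.6184 - 0.1*8.6574 = -0.2474
  y_3 = 2.6739 - 0.1*5.3477 = 2.1391
Step 4: grad_x = 2*7*-0.2474 = -3.463, grad_y = 2*1*2.1391 = 4.2782
  x_4 = -0.2474 - 0.1*-3.463 = 0.0989
  y_4 = 2.1391 - 0.1*4.2782 = 1.7113
Step 5: grad_x = 2*7*0.0989 = 1.3852, grad_y = 2*1*1.7113 = 3.4225
  x_5 = 0.0989 - 0.1*1.3852 = -0.0396
  y_5 = 1.7113 - 0.1*3.4225 = 1.369
f(-0.0396, 1.369) = 7*(-0.0396)^2 + 1*1.369^2 = 1.8852


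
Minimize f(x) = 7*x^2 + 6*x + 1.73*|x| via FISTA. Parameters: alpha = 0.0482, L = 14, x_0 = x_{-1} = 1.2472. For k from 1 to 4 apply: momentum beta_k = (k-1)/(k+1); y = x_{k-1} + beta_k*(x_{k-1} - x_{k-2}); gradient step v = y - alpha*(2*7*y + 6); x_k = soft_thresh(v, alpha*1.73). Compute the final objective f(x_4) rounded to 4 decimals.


FISTA on f(x) = 7*x^2 + 6*x + 1.73*|x|
L = 14, alpha = 0.0482
Iteration 1: beta = 0.0, y = 1.2472 + 0.0*(1.2472 - 1.2472) = 1.2472
  grad(y) = 23.4608, v = y - alpha*grad = 0.1164
  prox(v) = soft_thresh(0.1164, 0.0834) = 0.033
Iteration 2: beta = 0.3333, y = 0.033 + 0.3333*(0.033 - 1.2472) = -0.3717
  grad(y) = 0.7958, v = y - alpha*grad = -0.4101
  prox(v) = soft_thresh(-0.4101, 0.0834) = -0.3267
Iteration 3: beta = 0.5, y = -0.3267 + 0.5*(-0.3267 - 0.033) = -0.5066
  grad(y) = -1.0917, v = y - alpha*grad = -0.4539
  prox(v) = soft_thresh(-0.4539, 0.0834) = -0.3705
Iteration 4: beta = 0.6, y = -0.3705 + 0.6*(-0.3705 + 0.3267) = -0.3969
  grad(y) = 0.4441, v = y - alpha*grad = -0.4183
  prox(v) = soft_thresh(-0.4183, 0.0834) = -0.3349
f(x_4) = 7*(-0.3349)^2 + 6*(-0.3349) + 1.73*|-0.3349| = -0.6449


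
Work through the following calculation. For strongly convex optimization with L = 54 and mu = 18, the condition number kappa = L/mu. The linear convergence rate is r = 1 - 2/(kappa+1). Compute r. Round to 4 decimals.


Step 1: Compute the condition number.
kappa = L/mu = 54/18 = 3.0
Step 2: Compute the convergence rate.
r = 1 - 2/(kappa + 1) = 1 - 2*mu/(L + mu) = (L - mu)/(L + mu) = 36/72 = 0.5


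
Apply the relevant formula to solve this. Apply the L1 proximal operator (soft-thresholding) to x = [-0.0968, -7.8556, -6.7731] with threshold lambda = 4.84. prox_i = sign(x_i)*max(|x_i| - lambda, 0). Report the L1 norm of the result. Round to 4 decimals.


Soft-thresholding with lambda = 4.84:
prox(-0.0968) = sign(-0.0968)*max(|-0.0968| - 4.84, 0) = 0.0
prox(-7.8556) = sign(-7.8556)*max(|-7.8556| - 4.84, 0) = -3.0156
prox(-6.7731) = sign(-6.7731)*max(|-6.7731| - 4.84, 0) = -1.9331
prox(x) = [0.0, -3.0156, -1.9331]
||prox(x)||_1 = 0.0 + 3.0156 + 1.9331 = 4.9487


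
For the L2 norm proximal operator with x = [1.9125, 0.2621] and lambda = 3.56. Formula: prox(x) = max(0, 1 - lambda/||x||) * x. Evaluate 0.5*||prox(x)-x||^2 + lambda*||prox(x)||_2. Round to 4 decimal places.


Step 1: Compute ||x||.
||x|| = 1.9304
Step 2: Compute scaling factor.
scale = max(0, 1 - 3.56/1.9304) = 0.0
Step 3: prox(x) = [0.0, 0.0]
||prox(x)|| = 0.0
Step 4: Proximal objective.
0.5*||prox-x||^2 = 1.8632
lambda*||prox|| = 0.0
Total = 1.8632


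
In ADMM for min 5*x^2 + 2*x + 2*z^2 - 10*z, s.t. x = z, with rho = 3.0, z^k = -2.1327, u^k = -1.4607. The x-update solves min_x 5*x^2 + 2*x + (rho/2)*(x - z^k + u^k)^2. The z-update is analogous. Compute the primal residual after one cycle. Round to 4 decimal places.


ADMM iteration with rho = 3.0, z^k = -2.1327, u^k = -1.4607
Step 1: x-update.
Minimize 5*x^2 + 2*x + (3.0/2)*(x + 2.1327 - 1.4607)^2
FOC: (2*5 + 3.0)*x = -2 + 3.0*(-2.1327 + 1.4607)
x^{k+1} = -0.3089
Step 2: z-update.
Minimize 2*z^2 - 10*z + (3.0/2)*(-0.3089 - z - 1.4607)^2
FOC: (2*2 + 3.0)*z = 10 + 3.0*(-0.3089 - 1.4607)
z^{k+1} = 0.6702
Step 3: u-update.
u^{k+1} = -1.4607 - 0.3089 - 0.6702 = -2.4398
Step 4: Primal residual = |-0.3089 - 0.6702| = 0.9791


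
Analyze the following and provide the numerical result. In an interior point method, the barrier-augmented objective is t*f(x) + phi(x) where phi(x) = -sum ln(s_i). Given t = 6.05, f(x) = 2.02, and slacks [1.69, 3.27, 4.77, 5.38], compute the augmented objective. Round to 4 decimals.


Step 1: Compute log-barrier.
ln values: [0.5247, 1.1848, 1.5623, 1.6827]
phi = -(0.5247 + 1.1848 + 1.5623 + 1.6827) = -4.9546
Step 2: Compute augmented objective.
t*f(x) = 6.05*2.02 = 12.221
Total = 12.221 - 4.9546 = 7.2664


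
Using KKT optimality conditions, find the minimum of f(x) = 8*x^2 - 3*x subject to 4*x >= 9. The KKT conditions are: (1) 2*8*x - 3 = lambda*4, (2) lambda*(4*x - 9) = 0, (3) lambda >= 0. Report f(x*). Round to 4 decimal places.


Step 1: Try lambda = 0 (constraint inactive).
x_unc = 3/(2*8) = 0.1875
Check: 4*0.1875 = 0.75 < 9 -- violated!
Step 2: Constraint must be active: 4*x = 9
x* = 9/4 = 2.25
lambda = (2*8*2.25 - 3)/4 = 8.25
Step 3: Compute optimal value.
f(x*) = 8*2.25^2 - 3*2.25 = 33.75
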